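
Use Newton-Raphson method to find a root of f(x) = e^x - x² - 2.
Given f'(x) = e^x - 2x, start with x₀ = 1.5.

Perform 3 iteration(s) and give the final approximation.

f(x) = e^x - x² - 2
f'(x) = e^x - 2x
x₀ = 1.5

Newton-Raphson formula: x_{n+1} = x_n - f(x_n)/f'(x_n)

Iteration 1:
  f(1.500000) = 0.231689
  f'(1.500000) = 1.481689
  x_1 = 1.500000 - 0.231689/1.481689 = 1.343632
Iteration 2:
  f(1.343632) = 0.027592
  f'(1.343632) = 1.145675
  x_2 = 1.343632 - 0.027592/1.145675 = 1.319548
Iteration 3:
  f(1.319548) = 0.000523
  f'(1.319548) = 1.102634
  x_3 = 1.319548 - 0.000523/1.102634 = 1.319074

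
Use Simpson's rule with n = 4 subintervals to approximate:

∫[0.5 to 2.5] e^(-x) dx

f(x) = e^(-x)
a = 0.5, b = 2.5, n = 4
h = (b - a)/n = 0.500000

Simpson's rule: (h/3)[f(x₀) + 4f(x₁) + 2f(x₂) + ... + f(xₙ)]

x_0 = 0.5000, f(x_0) = 0.606531, coefficient = 1
x_1 = 1.0000, f(x_1) = 0.367879, coefficient = 4
x_2 = 1.5000, f(x_2) = 0.223130, coefficient = 2
x_3 = 2.0000, f(x_3) = 0.135335, coefficient = 4
x_4 = 2.5000, f(x_4) = 0.082085, coefficient = 1

I ≈ (0.500000/3) × 3.147735 = 0.524622
Exact value: 0.524446
Error: 0.000177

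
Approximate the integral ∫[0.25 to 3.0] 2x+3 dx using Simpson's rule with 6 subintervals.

f(x) = 2x+3
a = 0.25, b = 3.0, n = 6
h = (b - a)/n = 0.458333

Simpson's rule: (h/3)[f(x₀) + 4f(x₁) + 2f(x₂) + ... + f(xₙ)]

x_0 = 0.2500, f(x_0) = 3.500000, coefficient = 1
x_1 = 0.7083, f(x_1) = 4.416667, coefficient = 4
x_2 = 1.1667, f(x_2) = 5.333333, coefficient = 2
x_3 = 1.6250, f(x_3) = 6.250000, coefficient = 4
x_4 = 2.0833, f(x_4) = 7.166667, coefficient = 2
x_5 = 2.5417, f(x_5) = 8.083333, coefficient = 4
x_6 = 3.0000, f(x_6) = 9.000000, coefficient = 1

I ≈ (0.458333/3) × 112.500000 = 17.187500
Exact value: 17.187500
Error: 0.000000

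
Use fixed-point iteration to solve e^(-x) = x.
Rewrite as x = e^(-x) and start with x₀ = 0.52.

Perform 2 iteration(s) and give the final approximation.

Equation: e^(-x) = x
Fixed-point form: x = e^(-x)
x₀ = 0.52

x_1 = g(0.520000) = 0.594521
x_2 = g(0.594521) = 0.551827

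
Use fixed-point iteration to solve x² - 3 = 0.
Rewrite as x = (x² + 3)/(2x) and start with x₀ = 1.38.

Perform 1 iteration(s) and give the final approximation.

Equation: x² - 3 = 0
Fixed-point form: x = (x² + 3)/(2x)
x₀ = 1.38

x_1 = g(1.380000) = 1.776957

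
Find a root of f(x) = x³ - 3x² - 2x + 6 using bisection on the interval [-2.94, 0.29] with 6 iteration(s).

f(x) = x³ - 3x² - 2x + 6
Initial interval: [-2.94, 0.29]

Iteration 1:
  c_1 = (-2.940000 + 0.290000)/2 = -1.325000
  f(c_1) = f(-1.325000) = 1.056922
  f(a) × f(c) < 0, new interval: [-2.940000, -1.325000]
Iteration 2:
  c_2 = (-2.940000 + (-1.325000))/2 = -2.132500
  f(c_2) = f(-2.132500) = -13.075332
  f(a) × f(c) ≥ 0, new interval: [-2.132500, -1.325000]
Iteration 3:
  c_3 = (-2.132500 + (-1.325000))/2 = -1.728750
  f(c_3) = f(-1.728750) = -4.674731
  f(a) × f(c) ≥ 0, new interval: [-1.728750, -1.325000]
Iteration 4:
  c_4 = (-1.728750 + (-1.325000))/2 = -1.526875
  f(c_4) = f(-1.526875) = -1.499968
  f(a) × f(c) ≥ 0, new interval: [-1.526875, -1.325000]
Iteration 5:
  c_5 = (-1.526875 + (-1.325000))/2 = -1.425937
  f(c_5) = f(-1.425937) = -0.147374
  f(a) × f(c) ≥ 0, new interval: [-1.425937, -1.325000]
Iteration 6:
  c_6 = (-1.425937 + (-1.325000))/2 = -1.375469
  f(c_6) = f(-1.375469) = 0.472926
  f(a) × f(c) < 0, new interval: [-1.425937, -1.375469]

After 6 iteration(s), the approximation is c_6 = -1.375469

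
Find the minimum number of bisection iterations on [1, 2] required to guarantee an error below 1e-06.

We need (b-a)/2^n ≤ 1e-06
(2 - 1)/2^n ≤ 1e-06
1/2^n ≤ 1e-06
2^n ≥ 1000000
n ≥ log₂(1000000) = 19.93
n ≥ 20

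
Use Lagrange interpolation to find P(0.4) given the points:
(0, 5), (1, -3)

Lagrange interpolation formula:
P(x) = Σ yᵢ × Lᵢ(x)
where Lᵢ(x) = Π_{j≠i} (x - xⱼ)/(xᵢ - xⱼ)

L_0(0.4) = (0.4 - 1)/(0 - 1) = 0.600000
L_1(0.4) = (0.4 - 0)/(1 - 0) = 0.400000

P(0.4) = 5×L_0(0.4) + (-3)×L_1(0.4)
P(0.4) = 1.800000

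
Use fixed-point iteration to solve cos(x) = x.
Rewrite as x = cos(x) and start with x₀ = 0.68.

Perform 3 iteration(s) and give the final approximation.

Equation: cos(x) = x
Fixed-point form: x = cos(x)
x₀ = 0.68

x_1 = g(0.680000) = 0.777573
x_2 = g(0.777573) = 0.712618
x_3 = g(0.712618) = 0.756652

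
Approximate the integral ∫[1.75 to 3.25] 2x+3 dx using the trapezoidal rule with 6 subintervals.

f(x) = 2x+3
a = 1.75, b = 3.25, n = 6
h = (b - a)/n = 0.250000

Trapezoidal rule: (h/2)[f(x₀) + 2f(x₁) + 2f(x₂) + ... + f(xₙ)]

x_0 = 1.7500, f(x_0) = 6.500000, coefficient = 1
x_1 = 2.0000, f(x_1) = 7.000000, coefficient = 2
x_2 = 2.2500, f(x_2) = 7.500000, coefficient = 2
x_3 = 2.5000, f(x_3) = 8.000000, coefficient = 2
x_4 = 2.7500, f(x_4) = 8.500000, coefficient = 2
x_5 = 3.0000, f(x_5) = 9.000000, coefficient = 2
x_6 = 3.2500, f(x_6) = 9.500000, coefficient = 1

I ≈ (0.250000/2) × 96.000000 = 12.000000
Exact value: 12.000000
Error: 0.000000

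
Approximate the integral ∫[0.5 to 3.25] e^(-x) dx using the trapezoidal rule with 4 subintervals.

f(x) = e^(-x)
a = 0.5, b = 3.25, n = 4
h = (b - a)/n = 0.687500

Trapezoidal rule: (h/2)[f(x₀) + 2f(x₁) + 2f(x₂) + ... + f(xₙ)]

x_0 = 0.5000, f(x_0) = 0.606531, coefficient = 1
x_1 = 1.1875, f(x_1) = 0.304983, coefficient = 2
x_2 = 1.8750, f(x_2) = 0.153355, coefficient = 2
x_3 = 2.5625, f(x_3) = 0.077112, coefficient = 2
x_4 = 3.2500, f(x_4) = 0.038774, coefficient = 1

I ≈ (0.687500/2) × 1.716204 = 0.589945
Exact value: 0.567756
Error: 0.022189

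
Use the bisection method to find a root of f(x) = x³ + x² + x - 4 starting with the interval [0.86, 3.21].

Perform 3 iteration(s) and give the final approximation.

f(x) = x³ + x² + x - 4
Initial interval: [0.86, 3.21]

Iteration 1:
  c_1 = (0.860000 + 3.210000)/2 = 2.035000
  f(c_1) = f(2.035000) = 10.603618
  f(a) × f(c) < 0, new interval: [0.860000, 2.035000]
Iteration 2:
  c_2 = (0.860000 + 2.035000)/2 = 1.447500
  f(c_2) = f(1.447500) = 2.575640
  f(a) × f(c) < 0, new interval: [0.860000, 1.447500]
Iteration 3:
  c_3 = (0.860000 + 1.447500)/2 = 1.153750
  f(c_3) = f(1.153750) = 0.020691
  f(a) × f(c) < 0, new interval: [0.860000, 1.153750]

After 3 iteration(s), the approximation is c_3 = 1.153750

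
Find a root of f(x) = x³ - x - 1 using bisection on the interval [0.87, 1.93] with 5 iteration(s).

f(x) = x³ - x - 1
Initial interval: [0.87, 1.93]

Iteration 1:
  c_1 = (0.870000 + 1.930000)/2 = 1.400000
  f(c_1) = f(1.400000) = 0.344000
  f(a) × f(c) < 0, new interval: [0.870000, 1.400000]
Iteration 2:
  c_2 = (0.870000 + 1.400000)/2 = 1.135000
  f(c_2) = f(1.135000) = -0.672865
  f(a) × f(c) ≥ 0, new interval: [1.135000, 1.400000]
Iteration 3:
  c_3 = (1.135000 + 1.400000)/2 = 1.267500
  f(c_3) = f(1.267500) = -0.231190
  f(a) × f(c) ≥ 0, new interval: [1.267500, 1.400000]
Iteration 4:
  c_4 = (1.267500 + 1.400000)/2 = 1.333750
  f(c_4) = f(1.333750) = 0.038843
  f(a) × f(c) < 0, new interval: [1.267500, 1.333750]
Iteration 5:
  c_5 = (1.267500 + 1.333750)/2 = 1.300625
  f(c_5) = f(1.300625) = -0.100455
  f(a) × f(c) ≥ 0, new interval: [1.300625, 1.333750]

After 5 iteration(s), the approximation is c_5 = 1.300625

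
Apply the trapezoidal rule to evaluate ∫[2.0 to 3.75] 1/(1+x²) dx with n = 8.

f(x) = 1/(1+x²)
a = 2.0, b = 3.75, n = 8
h = (b - a)/n = 0.218750

Trapezoidal rule: (h/2)[f(x₀) + 2f(x₁) + 2f(x₂) + ... + f(xₙ)]

x_0 = 2.0000, f(x_0) = 0.200000, coefficient = 1
x_1 = 2.2188, f(x_1) = 0.168838, coefficient = 2
x_2 = 2.4375, f(x_2) = 0.144063, coefficient = 2
x_3 = 2.6562, f(x_3) = 0.124136, coefficient = 2
x_4 = 2.8750, f(x_4) = 0.107926, coefficient = 2
x_5 = 3.0938, f(x_5) = 0.094596, coefficient = 2
x_6 = 3.3125, f(x_6) = 0.083524, coefficient = 2
x_7 = 3.5312, f(x_7) = 0.074241, coefficient = 2
x_8 = 3.7500, f(x_8) = 0.066390, coefficient = 1

I ≈ (0.218750/2) × 1.861036 = 0.203551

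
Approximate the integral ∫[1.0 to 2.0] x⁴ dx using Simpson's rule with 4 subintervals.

f(x) = x⁴
a = 1.0, b = 2.0, n = 4
h = (b - a)/n = 0.250000

Simpson's rule: (h/3)[f(x₀) + 4f(x₁) + 2f(x₂) + ... + f(xₙ)]

x_0 = 1.0000, f(x_0) = 1.000000, coefficient = 1
x_1 = 1.2500, f(x_1) = 2.441406, coefficient = 4
x_2 = 1.5000, f(x_2) = 5.062500, coefficient = 2
x_3 = 1.7500, f(x_3) = 9.378906, coefficient = 4
x_4 = 2.0000, f(x_4) = 16.000000, coefficient = 1

I ≈ (0.250000/3) × 74.406250 = 6.200521
Exact value: 6.200000
Error: 0.000521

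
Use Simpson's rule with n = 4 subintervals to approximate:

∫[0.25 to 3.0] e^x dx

f(x) = e^x
a = 0.25, b = 3.0, n = 4
h = (b - a)/n = 0.687500

Simpson's rule: (h/3)[f(x₀) + 4f(x₁) + 2f(x₂) + ... + f(xₙ)]

x_0 = 0.2500, f(x_0) = 1.284025, coefficient = 1
x_1 = 0.9375, f(x_1) = 2.553589, coefficient = 4
x_2 = 1.6250, f(x_2) = 5.078419, coefficient = 2
x_3 = 2.3125, f(x_3) = 10.099642, coefficient = 4
x_4 = 3.0000, f(x_4) = 20.085537, coefficient = 1

I ≈ (0.687500/3) × 82.139327 = 18.823596
Exact value: 18.801512
Error: 0.022084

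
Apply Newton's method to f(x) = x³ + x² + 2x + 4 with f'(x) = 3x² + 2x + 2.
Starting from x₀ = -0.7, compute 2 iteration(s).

f(x) = x³ + x² + 2x + 4
f'(x) = 3x² + 2x + 2
x₀ = -0.7

Newton-Raphson formula: x_{n+1} = x_n - f(x_n)/f'(x_n)

Iteration 1:
  f(-0.700000) = 2.747000
  f'(-0.700000) = 2.070000
  x_1 = -0.700000 - 2.747000/2.070000 = -2.027053
Iteration 2:
  f(-2.027053) = -4.274211
  f'(-2.027053) = 10.272727
  x_2 = -2.027053 - (-4.274211)/10.272727 = -1.610980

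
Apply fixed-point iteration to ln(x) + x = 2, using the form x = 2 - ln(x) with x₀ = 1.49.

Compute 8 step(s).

Equation: ln(x) + x = 2
Fixed-point form: x = 2 - ln(x)
x₀ = 1.49

x_1 = g(1.490000) = 1.601224
x_2 = g(1.601224) = 1.529232
x_3 = g(1.529232) = 1.575235
x_4 = g(1.575235) = 1.545596
x_5 = g(1.545596) = 1.564591
x_6 = g(1.564591) = 1.552376
x_7 = g(1.552376) = 1.560213
x_8 = g(1.560213) = 1.555177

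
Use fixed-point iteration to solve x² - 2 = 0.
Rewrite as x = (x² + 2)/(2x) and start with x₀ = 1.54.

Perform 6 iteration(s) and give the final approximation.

Equation: x² - 2 = 0
Fixed-point form: x = (x² + 2)/(2x)
x₀ = 1.54

x_1 = g(1.540000) = 1.419351
x_2 = g(1.419351) = 1.414223
x_3 = g(1.414223) = 1.414214
x_4 = g(1.414214) = 1.414214
x_5 = g(1.414214) = 1.414214
x_6 = g(1.414214) = 1.414214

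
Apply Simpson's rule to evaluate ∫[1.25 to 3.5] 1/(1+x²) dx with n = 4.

f(x) = 1/(1+x²)
a = 1.25, b = 3.5, n = 4
h = (b - a)/n = 0.562500

Simpson's rule: (h/3)[f(x₀) + 4f(x₁) + 2f(x₂) + ... + f(xₙ)]

x_0 = 1.2500, f(x_0) = 0.390244, coefficient = 1
x_1 = 1.8125, f(x_1) = 0.233364, coefficient = 4
x_2 = 2.3750, f(x_2) = 0.150588, coefficient = 2
x_3 = 2.9375, f(x_3) = 0.103854, coefficient = 4
x_4 = 3.5000, f(x_4) = 0.075472, coefficient = 1

I ≈ (0.562500/3) × 2.115763 = 0.396706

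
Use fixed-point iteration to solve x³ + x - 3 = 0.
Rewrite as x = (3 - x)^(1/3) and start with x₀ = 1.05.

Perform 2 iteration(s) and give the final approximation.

Equation: x³ + x - 3 = 0
Fixed-point form: x = (3 - x)^(1/3)
x₀ = 1.05

x_1 = g(1.050000) = 1.249333
x_2 = g(1.249333) = 1.205224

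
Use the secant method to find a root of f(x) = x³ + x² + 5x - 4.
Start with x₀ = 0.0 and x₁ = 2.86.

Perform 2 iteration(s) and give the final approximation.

f(x) = x³ + x² + 5x - 4
x₀ = 0.0, x₁ = 2.86

Secant formula: x_{n+1} = x_n - f(x_n)(x_n - x_{n-1})/(f(x_n) - f(x_{n-1}))

Iteration 1:
  f(0.000000) = -4.000000
  f(2.860000) = 41.873256
  x_2 = 2.860000 - 41.873256×(2.860000 - 0.000000)/(41.873256 - (-4.000000))
       = 0.249383
Iteration 2:
  f(2.860000) = 41.873256
  f(0.249383) = -2.675385
  x_3 = 0.249383 - (-2.675385)×(0.249383 - 2.860000)/(-2.675385 - 41.873256)
       = 0.406164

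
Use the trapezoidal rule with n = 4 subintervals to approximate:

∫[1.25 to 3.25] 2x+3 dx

f(x) = 2x+3
a = 1.25, b = 3.25, n = 4
h = (b - a)/n = 0.500000

Trapezoidal rule: (h/2)[f(x₀) + 2f(x₁) + 2f(x₂) + ... + f(xₙ)]

x_0 = 1.2500, f(x_0) = 5.500000, coefficient = 1
x_1 = 1.7500, f(x_1) = 6.500000, coefficient = 2
x_2 = 2.2500, f(x_2) = 7.500000, coefficient = 2
x_3 = 2.7500, f(x_3) = 8.500000, coefficient = 2
x_4 = 3.2500, f(x_4) = 9.500000, coefficient = 1

I ≈ (0.500000/2) × 60.000000 = 15.000000
Exact value: 15.000000
Error: 0.000000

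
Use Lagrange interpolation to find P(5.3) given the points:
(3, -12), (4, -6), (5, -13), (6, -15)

Lagrange interpolation formula:
P(x) = Σ yᵢ × Lᵢ(x)
where Lᵢ(x) = Π_{j≠i} (x - xⱼ)/(xᵢ - xⱼ)

L_0(5.3) = (5.3 - 4)/(3 - 4) × (5.3 - 5)/(3 - 5) × (5.3 - 6)/(3 - 6) = 0.045500
L_1(5.3) = (5.3 - 3)/(4 - 3) × (5.3 - 5)/(4 - 5) × (5.3 - 6)/(4 - 6) = -0.241500
L_2(5.3) = (5.3 - 3)/(5 - 3) × (5.3 - 4)/(5 - 4) × (5.3 - 6)/(5 - 6) = 1.046500
L_3(5.3) = (5.3 - 3)/(6 - 3) × (5.3 - 4)/(6 - 4) × (5.3 - 5)/(6 - 5) = 0.149500

P(5.3) = (-12)×L_0(5.3) + (-6)×L_1(5.3) + (-13)×L_2(5.3) + (-15)×L_3(5.3)
P(5.3) = -14.944000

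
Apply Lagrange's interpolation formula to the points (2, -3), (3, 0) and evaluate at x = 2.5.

Lagrange interpolation formula:
P(x) = Σ yᵢ × Lᵢ(x)
where Lᵢ(x) = Π_{j≠i} (x - xⱼ)/(xᵢ - xⱼ)

L_0(2.5) = (2.5 - 3)/(2 - 3) = 0.500000
L_1(2.5) = (2.5 - 2)/(3 - 2) = 0.500000

P(2.5) = (-3)×L_0(2.5) + 0×L_1(2.5)
P(2.5) = -1.500000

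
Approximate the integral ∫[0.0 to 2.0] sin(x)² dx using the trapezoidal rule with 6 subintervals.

f(x) = sin(x)²
a = 0.0, b = 2.0, n = 6
h = (b - a)/n = 0.333333

Trapezoidal rule: (h/2)[f(x₀) + 2f(x₁) + 2f(x₂) + ... + f(xₙ)]

x_0 = 0.0000, f(x_0) = 0.000000, coefficient = 1
x_1 = 0.3333, f(x_1) = 0.107056, coefficient = 2
x_2 = 0.6667, f(x_2) = 0.382381, coefficient = 2
x_3 = 1.0000, f(x_3) = 0.708073, coefficient = 2
x_4 = 1.3333, f(x_4) = 0.944663, coefficient = 2
x_5 = 1.6667, f(x_5) = 0.990837, coefficient = 2
x_6 = 2.0000, f(x_6) = 0.826822, coefficient = 1

I ≈ (0.333333/2) × 7.092844 = 1.182141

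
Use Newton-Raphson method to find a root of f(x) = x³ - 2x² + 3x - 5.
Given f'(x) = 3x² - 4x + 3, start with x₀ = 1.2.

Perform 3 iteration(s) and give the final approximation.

f(x) = x³ - 2x² + 3x - 5
f'(x) = 3x² - 4x + 3
x₀ = 1.2

Newton-Raphson formula: x_{n+1} = x_n - f(x_n)/f'(x_n)

Iteration 1:
  f(1.200000) = -2.552000
  f'(1.200000) = 2.520000
  x_1 = 1.200000 - (-2.552000)/2.520000 = 2.212698
Iteration 2:
  f(2.212698) = 2.679474
  f'(2.212698) = 8.837309
  x_2 = 2.212698 - 2.679474/8.837309 = 1.909498
Iteration 3:
  f(1.909498) = 0.398508
  f'(1.909498) = 6.300557
  x_3 = 1.909498 - 0.398508/6.300557 = 1.846248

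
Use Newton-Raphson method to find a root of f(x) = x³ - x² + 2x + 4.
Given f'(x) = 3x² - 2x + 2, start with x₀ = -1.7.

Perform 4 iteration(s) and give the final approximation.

f(x) = x³ - x² + 2x + 4
f'(x) = 3x² - 2x + 2
x₀ = -1.7

Newton-Raphson formula: x_{n+1} = x_n - f(x_n)/f'(x_n)

Iteration 1:
  f(-1.700000) = -7.203000
  f'(-1.700000) = 14.070000
  x_1 = -1.700000 - (-7.203000)/14.070000 = -1.188060
Iteration 2:
  f(-1.188060) = -1.464535
  f'(-1.188060) = 8.610577
  x_2 = -1.188060 - (-1.464535)/8.610577 = -1.017974
Iteration 3:
  f(-1.017974) = -0.127117
  f'(-1.017974) = 7.144762
  x_3 = -1.017974 - (-0.127117)/7.144762 = -1.000182
Iteration 4:
  f(-1.000182) = -0.001278
  f'(-1.000182) = 7.001460
  x_4 = -1.000182 - (-0.001278)/7.001460 = -1.000000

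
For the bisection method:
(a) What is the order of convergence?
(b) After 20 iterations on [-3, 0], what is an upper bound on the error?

(a) Bisection has linear (order 1) convergence; the error is halved each step.

(b) Error bound = (b-a)/2^n = (0 - (-3))/2^{20}
    = 3/2^{20}

(a) 1 (linear); (b) error ≤ 2.86e-06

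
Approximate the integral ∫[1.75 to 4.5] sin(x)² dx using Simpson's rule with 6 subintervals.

f(x) = sin(x)²
a = 1.75, b = 4.5, n = 6
h = (b - a)/n = 0.458333

Simpson's rule: (h/3)[f(x₀) + 4f(x₁) + 2f(x₂) + ... + f(xₙ)]

x_0 = 1.7500, f(x_0) = 0.968228, coefficient = 1
x_1 = 2.2083, f(x_1) = 0.645715, coefficient = 4
x_2 = 2.6667, f(x_2) = 0.209098, coefficient = 2
x_3 = 3.1250, f(x_3) = 0.000275, coefficient = 4
x_4 = 3.5833, f(x_4) = 0.182768, coefficient = 2
x_5 = 4.0417, f(x_5) = 0.613673, coefficient = 4
x_6 = 4.5000, f(x_6) = 0.955565, coefficient = 1

I ≈ (0.458333/3) × 7.746181 = 1.183444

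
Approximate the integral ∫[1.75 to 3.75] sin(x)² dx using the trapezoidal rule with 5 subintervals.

f(x) = sin(x)²
a = 1.75, b = 3.75, n = 5
h = (b - a)/n = 0.400000

Trapezoidal rule: (h/2)[f(x₀) + 2f(x₁) + 2f(x₂) + ... + f(xₙ)]

x_0 = 1.7500, f(x_0) = 0.968228, coefficient = 1
x_1 = 2.1500, f(x_1) = 0.700400, coefficient = 2
x_2 = 2.5500, f(x_2) = 0.311011, coefficient = 2
x_3 = 2.9500, f(x_3) = 0.036261, coefficient = 2
x_4 = 3.3500, f(x_4) = 0.042808, coefficient = 2
x_5 = 3.7500, f(x_5) = 0.326682, coefficient = 1

I ≈ (0.400000/2) × 3.475871 = 0.695174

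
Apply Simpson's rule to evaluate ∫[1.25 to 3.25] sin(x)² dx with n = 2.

f(x) = sin(x)²
a = 1.25, b = 3.25, n = 2
h = (b - a)/n = 1.000000

Simpson's rule: (h/3)[f(x₀) + 4f(x₁) + 2f(x₂) + ... + f(xₙ)]

x_0 = 1.2500, f(x_0) = 0.900572, coefficient = 1
x_1 = 2.2500, f(x_1) = 0.605398, coefficient = 4
x_2 = 3.2500, f(x_2) = 0.011706, coefficient = 1

I ≈ (1.000000/3) × 3.333870 = 1.111290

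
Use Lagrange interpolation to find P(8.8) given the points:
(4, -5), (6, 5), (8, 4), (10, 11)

Lagrange interpolation formula:
P(x) = Σ yᵢ × Lᵢ(x)
where Lᵢ(x) = Π_{j≠i} (x - xⱼ)/(xᵢ - xⱼ)

L_0(8.8) = (8.8 - 6)/(4 - 6) × (8.8 - 8)/(4 - 8) × (8.8 - 10)/(4 - 10) = 0.056000
L_1(8.8) = (8.8 - 4)/(6 - 4) × (8.8 - 8)/(6 - 8) × (8.8 - 10)/(6 - 10) = -0.288000
L_2(8.8) = (8.8 - 4)/(8 - 4) × (8.8 - 6)/(8 - 6) × (8.8 - 10)/(8 - 10) = 1.008000
L_3(8.8) = (8.8 - 4)/(10 - 4) × (8.8 - 6)/(10 - 6) × (8.8 - 8)/(10 - 8) = 0.224000

P(8.8) = (-5)×L_0(8.8) + 5×L_1(8.8) + 4×L_2(8.8) + 11×L_3(8.8)
P(8.8) = 4.776000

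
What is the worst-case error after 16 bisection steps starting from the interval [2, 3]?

Bisection error bound: |error| ≤ (b-a)/2^n
|error| ≤ (3 - 2)/2^16 = 1/2^16
|error| ≤ 0.0000152588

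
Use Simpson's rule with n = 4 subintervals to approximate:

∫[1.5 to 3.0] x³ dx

f(x) = x³
a = 1.5, b = 3.0, n = 4
h = (b - a)/n = 0.375000

Simpson's rule: (h/3)[f(x₀) + 4f(x₁) + 2f(x₂) + ... + f(xₙ)]

x_0 = 1.5000, f(x_0) = 3.375000, coefficient = 1
x_1 = 1.8750, f(x_1) = 6.591797, coefficient = 4
x_2 = 2.2500, f(x_2) = 11.390625, coefficient = 2
x_3 = 2.6250, f(x_3) = 18.087891, coefficient = 4
x_4 = 3.0000, f(x_4) = 27.000000, coefficient = 1

I ≈ (0.375000/3) × 151.875000 = 18.984375
Exact value: 18.984375
Error: 0.000000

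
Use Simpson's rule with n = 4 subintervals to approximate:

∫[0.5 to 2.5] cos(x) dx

f(x) = cos(x)
a = 0.5, b = 2.5, n = 4
h = (b - a)/n = 0.500000

Simpson's rule: (h/3)[f(x₀) + 4f(x₁) + 2f(x₂) + ... + f(xₙ)]

x_0 = 0.5000, f(x_0) = 0.877583, coefficient = 1
x_1 = 1.0000, f(x_1) = 0.540302, coefficient = 4
x_2 = 1.5000, f(x_2) = 0.070737, coefficient = 2
x_3 = 2.0000, f(x_3) = -0.416147, coefficient = 4
x_4 = 2.5000, f(x_4) = -0.801144, coefficient = 1

I ≈ (0.500000/3) × 0.714535 = 0.119089
Exact value: 0.119047
Error: 0.000043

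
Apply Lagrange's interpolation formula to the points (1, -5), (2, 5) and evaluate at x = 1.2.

Lagrange interpolation formula:
P(x) = Σ yᵢ × Lᵢ(x)
where Lᵢ(x) = Π_{j≠i} (x - xⱼ)/(xᵢ - xⱼ)

L_0(1.2) = (1.2 - 2)/(1 - 2) = 0.800000
L_1(1.2) = (1.2 - 1)/(2 - 1) = 0.200000

P(1.2) = (-5)×L_0(1.2) + 5×L_1(1.2)
P(1.2) = -3.000000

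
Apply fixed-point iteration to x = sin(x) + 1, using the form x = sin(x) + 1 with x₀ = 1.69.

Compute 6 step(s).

Equation: x = sin(x) + 1
Fixed-point form: x = sin(x) + 1
x₀ = 1.69

x_1 = g(1.690000) = 1.992904
x_2 = g(1.992904) = 1.912228
x_3 = g(1.912228) = 1.942276
x_4 = g(1.942276) = 1.931791
x_5 = g(1.931791) = 1.935546
x_6 = g(1.935546) = 1.934213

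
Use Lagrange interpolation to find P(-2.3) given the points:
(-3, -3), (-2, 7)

Lagrange interpolation formula:
P(x) = Σ yᵢ × Lᵢ(x)
where Lᵢ(x) = Π_{j≠i} (x - xⱼ)/(xᵢ - xⱼ)

L_0(-2.3) = (-2.3 - (-2))/(-3 - (-2)) = 0.300000
L_1(-2.3) = (-2.3 - (-3))/(-2 - (-3)) = 0.700000

P(-2.3) = (-3)×L_0(-2.3) + 7×L_1(-2.3)
P(-2.3) = 4.000000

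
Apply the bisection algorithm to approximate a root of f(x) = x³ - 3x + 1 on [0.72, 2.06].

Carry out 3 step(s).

f(x) = x³ - 3x + 1
Initial interval: [0.72, 2.06]

Iteration 1:
  c_1 = (0.720000 + 2.060000)/2 = 1.390000
  f(c_1) = f(1.390000) = -0.484381
  f(a) × f(c) ≥ 0, new interval: [1.390000, 2.060000]
Iteration 2:
  c_2 = (1.390000 + 2.060000)/2 = 1.725000
  f(c_2) = f(1.725000) = 0.957953
  f(a) × f(c) < 0, new interval: [1.390000, 1.725000]
Iteration 3:
  c_3 = (1.390000 + 1.725000)/2 = 1.557500
  f(c_3) = f(1.557500) = 0.105693
  f(a) × f(c) < 0, new interval: [1.390000, 1.557500]

After 3 iteration(s), the approximation is c_3 = 1.557500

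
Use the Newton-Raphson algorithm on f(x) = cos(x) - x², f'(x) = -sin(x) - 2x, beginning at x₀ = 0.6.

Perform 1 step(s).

f(x) = cos(x) - x²
f'(x) = -sin(x) - 2x
x₀ = 0.6

Newton-Raphson formula: x_{n+1} = x_n - f(x_n)/f'(x_n)

Iteration 1:
  f(0.600000) = 0.465336
  f'(0.600000) = -1.764642
  x_1 = 0.600000 - 0.465336/(-1.764642) = 0.863700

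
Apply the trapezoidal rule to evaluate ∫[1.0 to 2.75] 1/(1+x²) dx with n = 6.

f(x) = 1/(1+x²)
a = 1.0, b = 2.75, n = 6
h = (b - a)/n = 0.291667

Trapezoidal rule: (h/2)[f(x₀) + 2f(x₁) + 2f(x₂) + ... + f(xₙ)]

x_0 = 1.0000, f(x_0) = 0.500000, coefficient = 1
x_1 = 1.2917, f(x_1) = 0.374756, coefficient = 2
x_2 = 1.5833, f(x_2) = 0.285149, coefficient = 2
x_3 = 1.8750, f(x_3) = 0.221453, coefficient = 2
x_4 = 2.1667, f(x_4) = 0.175610, coefficient = 2
x_5 = 2.4583, f(x_5) = 0.141977, coefficient = 2
x_6 = 2.7500, f(x_6) = 0.116788, coefficient = 1

I ≈ (0.291667/2) × 3.014677 = 0.439640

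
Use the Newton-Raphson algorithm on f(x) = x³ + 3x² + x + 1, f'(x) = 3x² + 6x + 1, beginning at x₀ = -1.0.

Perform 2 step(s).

f(x) = x³ + 3x² + x + 1
f'(x) = 3x² + 6x + 1
x₀ = -1.0

Newton-Raphson formula: x_{n+1} = x_n - f(x_n)/f'(x_n)

Iteration 1:
  f(-1.000000) = 2.000000
  f'(-1.000000) = -2.000000
  x_1 = -1.000000 - 2.000000/(-2.000000) = 0.000000
Iteration 2:
  f(0.000000) = 1.000000
  f'(0.000000) = 1.000000
  x_2 = 0.000000 - 1.000000/1.000000 = -1.000000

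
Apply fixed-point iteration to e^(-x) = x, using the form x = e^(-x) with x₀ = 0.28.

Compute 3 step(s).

Equation: e^(-x) = x
Fixed-point form: x = e^(-x)
x₀ = 0.28

x_1 = g(0.280000) = 0.755784
x_2 = g(0.755784) = 0.469642
x_3 = g(0.469642) = 0.625226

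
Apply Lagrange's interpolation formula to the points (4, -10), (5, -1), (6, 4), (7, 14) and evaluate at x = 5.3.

Lagrange interpolation formula:
P(x) = Σ yᵢ × Lᵢ(x)
where Lᵢ(x) = Π_{j≠i} (x - xⱼ)/(xᵢ - xⱼ)

L_0(5.3) = (5.3 - 5)/(4 - 5) × (5.3 - 6)/(4 - 6) × (5.3 - 7)/(4 - 7) = -0.059500
L_1(5.3) = (5.3 - 4)/(5 - 4) × (5.3 - 6)/(5 - 6) × (5.3 - 7)/(5 - 7) = 0.773500
L_2(5.3) = (5.3 - 4)/(6 - 4) × (5.3 - 5)/(6 - 5) × (5.3 - 7)/(6 - 7) = 0.331500
L_3(5.3) = (5.3 - 4)/(7 - 4) × (5.3 - 5)/(7 - 5) × (5.3 - 6)/(7 - 6) = -0.045500

P(5.3) = (-10)×L_0(5.3) + (-1)×L_1(5.3) + 4×L_2(5.3) + 14×L_3(5.3)
P(5.3) = 0.510500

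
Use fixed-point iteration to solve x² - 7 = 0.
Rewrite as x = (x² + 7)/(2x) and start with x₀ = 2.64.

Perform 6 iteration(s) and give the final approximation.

Equation: x² - 7 = 0
Fixed-point form: x = (x² + 7)/(2x)
x₀ = 2.64

x_1 = g(2.640000) = 2.645758
x_2 = g(2.645758) = 2.645751
x_3 = g(2.645751) = 2.645751
x_4 = g(2.645751) = 2.645751
x_5 = g(2.645751) = 2.645751
x_6 = g(2.645751) = 2.645751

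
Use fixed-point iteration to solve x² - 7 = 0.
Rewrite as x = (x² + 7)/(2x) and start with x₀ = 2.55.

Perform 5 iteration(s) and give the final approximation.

Equation: x² - 7 = 0
Fixed-point form: x = (x² + 7)/(2x)
x₀ = 2.55

x_1 = g(2.550000) = 2.647549
x_2 = g(2.647549) = 2.645752
x_3 = g(2.645752) = 2.645751
x_4 = g(2.645751) = 2.645751
x_5 = g(2.645751) = 2.645751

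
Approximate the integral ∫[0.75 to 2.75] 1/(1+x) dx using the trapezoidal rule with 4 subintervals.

f(x) = 1/(1+x)
a = 0.75, b = 2.75, n = 4
h = (b - a)/n = 0.500000

Trapezoidal rule: (h/2)[f(x₀) + 2f(x₁) + 2f(x₂) + ... + f(xₙ)]

x_0 = 0.7500, f(x_0) = 0.571429, coefficient = 1
x_1 = 1.2500, f(x_1) = 0.444444, coefficient = 2
x_2 = 1.7500, f(x_2) = 0.363636, coefficient = 2
x_3 = 2.2500, f(x_3) = 0.307692, coefficient = 2
x_4 = 2.7500, f(x_4) = 0.266667, coefficient = 1

I ≈ (0.500000/2) × 3.069641 = 0.767410
Exact value: 0.762140
Error: 0.005270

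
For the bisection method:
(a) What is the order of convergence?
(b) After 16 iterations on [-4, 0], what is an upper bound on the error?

(a) Bisection has linear (order 1) convergence; the error is halved each step.

(b) Error bound = (b-a)/2^n = (0 - (-4))/2^{16}
    = 4/2^{16}

(a) 1 (linear); (b) error ≤ 6.10e-05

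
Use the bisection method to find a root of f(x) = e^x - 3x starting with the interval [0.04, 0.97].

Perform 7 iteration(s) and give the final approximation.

f(x) = e^x - 3x
Initial interval: [0.04, 0.97]

Iteration 1:
  c_1 = (0.040000 + 0.970000)/2 = 0.505000
  f(c_1) = f(0.505000) = 0.141986
  f(a) × f(c) ≥ 0, new interval: [0.505000, 0.970000]
Iteration 2:
  c_2 = (0.505000 + 0.970000)/2 = 0.737500
  f(c_2) = f(0.737500) = -0.121798
  f(a) × f(c) < 0, new interval: [0.505000, 0.737500]
Iteration 3:
  c_3 = (0.505000 + 0.737500)/2 = 0.621250
  f(c_3) = f(0.621250) = -0.002497
  f(a) × f(c) < 0, new interval: [0.505000, 0.621250]
Iteration 4:
  c_4 = (0.505000 + 0.621250)/2 = 0.563125
  f(c_4) = f(0.563125) = 0.066777
  f(a) × f(c) ≥ 0, new interval: [0.563125, 0.621250]
Iteration 5:
  c_5 = (0.563125 + 0.621250)/2 = 0.592188
  f(c_5) = f(0.592188) = 0.031376
  f(a) × f(c) ≥ 0, new interval: [0.592188, 0.621250]
Iteration 6:
  c_6 = (0.592188 + 0.621250)/2 = 0.606719
  f(c_6) = f(0.606719) = 0.014246
  f(a) × f(c) ≥ 0, new interval: [0.606719, 0.621250]
Iteration 7:
  c_7 = (0.606719 + 0.621250)/2 = 0.613984
  f(c_7) = f(0.613984) = 0.005826
  f(a) × f(c) ≥ 0, new interval: [0.613984, 0.621250]

After 7 iteration(s), the approximation is c_7 = 0.613984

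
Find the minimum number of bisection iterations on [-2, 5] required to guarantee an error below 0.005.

We need (b-a)/2^n ≤ 0.005
(5 - (-2))/2^n ≤ 0.005
7/2^n ≤ 0.005
2^n ≥ 1400
n ≥ log₂(1400) = 10.45
n ≥ 11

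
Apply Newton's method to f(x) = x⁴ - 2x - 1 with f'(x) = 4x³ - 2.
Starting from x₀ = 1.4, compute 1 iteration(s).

f(x) = x⁴ - 2x - 1
f'(x) = 4x³ - 2
x₀ = 1.4

Newton-Raphson formula: x_{n+1} = x_n - f(x_n)/f'(x_n)

Iteration 1:
  f(1.400000) = 0.041600
  f'(1.400000) = 8.976000
  x_1 = 1.400000 - 0.041600/8.976000 = 1.395365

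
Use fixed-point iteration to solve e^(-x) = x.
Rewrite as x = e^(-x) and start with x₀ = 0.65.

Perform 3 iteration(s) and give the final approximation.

Equation: e^(-x) = x
Fixed-point form: x = e^(-x)
x₀ = 0.65

x_1 = g(0.650000) = 0.522046
x_2 = g(0.522046) = 0.593306
x_3 = g(0.593306) = 0.552498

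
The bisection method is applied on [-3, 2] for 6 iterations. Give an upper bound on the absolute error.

Bisection error bound: |error| ≤ (b-a)/2^n
|error| ≤ (2 - (-3))/2^6 = 5/2^6
|error| ≤ 0.0781250000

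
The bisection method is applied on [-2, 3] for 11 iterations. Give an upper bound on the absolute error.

Bisection error bound: |error| ≤ (b-a)/2^n
|error| ≤ (3 - (-2))/2^11 = 5/2^11
|error| ≤ 0.0024414062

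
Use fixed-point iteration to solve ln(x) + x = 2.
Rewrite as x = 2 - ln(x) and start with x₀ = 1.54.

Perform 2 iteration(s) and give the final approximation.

Equation: ln(x) + x = 2
Fixed-point form: x = 2 - ln(x)
x₀ = 1.54

x_1 = g(1.540000) = 1.568218
x_2 = g(1.568218) = 1.550060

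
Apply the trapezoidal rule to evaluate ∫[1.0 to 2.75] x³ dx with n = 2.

f(x) = x³
a = 1.0, b = 2.75, n = 2
h = (b - a)/n = 0.875000

Trapezoidal rule: (h/2)[f(x₀) + 2f(x₁) + 2f(x₂) + ... + f(xₙ)]

x_0 = 1.0000, f(x_0) = 1.000000, coefficient = 1
x_1 = 1.8750, f(x_1) = 6.591797, coefficient = 2
x_2 = 2.7500, f(x_2) = 20.796875, coefficient = 1

I ≈ (0.875000/2) × 34.980469 = 15.303955
Exact value: 14.047852
Error: 1.256104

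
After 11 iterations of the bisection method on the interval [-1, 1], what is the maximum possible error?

Bisection error bound: |error| ≤ (b-a)/2^n
|error| ≤ (1 - (-1))/2^11 = 2/2^11
|error| ≤ 0.0009765625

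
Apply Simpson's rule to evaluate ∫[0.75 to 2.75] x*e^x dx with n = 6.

f(x) = x*e^x
a = 0.75, b = 2.75, n = 6
h = (b - a)/n = 0.333333

Simpson's rule: (h/3)[f(x₀) + 4f(x₁) + 2f(x₂) + ... + f(xₙ)]

x_0 = 0.7500, f(x_0) = 1.587750, coefficient = 1
x_1 = 1.0833, f(x_1) = 3.200721, coefficient = 4
x_2 = 1.4167, f(x_2) = 5.841417, coefficient = 2
x_3 = 1.7500, f(x_3) = 10.070555, coefficient = 4
x_4 = 2.0833, f(x_4) = 16.731656, coefficient = 2
x_5 = 2.4167, f(x_5) = 27.087053, coefficient = 4
x_6 = 2.7500, f(x_6) = 43.017238, coefficient = 1

I ≈ (0.333333/3) × 251.184446 = 27.909383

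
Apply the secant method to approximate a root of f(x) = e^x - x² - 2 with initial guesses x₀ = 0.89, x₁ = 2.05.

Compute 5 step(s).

f(x) = e^x - x² - 2
x₀ = 0.89, x₁ = 2.05

Secant formula: x_{n+1} = x_n - f(x_n)(x_n - x_{n-1})/(f(x_n) - f(x_{n-1}))

Iteration 1:
  f(0.890000) = -0.356970
  f(2.050000) = 1.565401
  x_2 = 2.050000 - 1.565401×(2.050000 - 0.890000)/(1.565401 - (-0.356970))
       = 1.105404
Iteration 2:
  f(2.050000) = 1.565401
  f(1.105404) = -0.201474
  x_3 = 1.105404 - (-0.201474)×(1.105404 - 2.050000)/(-0.201474 - 1.565401)
       = 1.213114
Iteration 3:
  f(1.105404) = -0.201474
  f(1.213114) = -0.107702
  x_4 = 1.213114 - (-0.107702)×(1.213114 - 1.105404)/(-0.107702 - (-0.201474))
       = 1.336825
Iteration 4:
  f(1.213114) = -0.107702
  f(1.336825) = 0.019836
  x_5 = 1.336825 - 0.019836×(1.336825 - 1.213114)/(0.019836 - (-0.107702))
       = 1.317584
Iteration 5:
  f(1.336825) = 0.019836
  f(1.317584) = -0.001639
  x_6 = 1.317584 - (-0.001639)×(1.317584 - 1.336825)/(-0.001639 - 0.019836)
       = 1.319053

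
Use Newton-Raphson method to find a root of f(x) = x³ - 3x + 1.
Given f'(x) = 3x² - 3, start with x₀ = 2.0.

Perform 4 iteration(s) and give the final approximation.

f(x) = x³ - 3x + 1
f'(x) = 3x² - 3
x₀ = 2.0

Newton-Raphson formula: x_{n+1} = x_n - f(x_n)/f'(x_n)

Iteration 1:
  f(2.000000) = 3.000000
  f'(2.000000) = 9.000000
  x_1 = 2.000000 - 3.000000/9.000000 = 1.666667
Iteration 2:
  f(1.666667) = 0.629630
  f'(1.666667) = 5.333333
  x_2 = 1.666667 - 0.629630/5.333333 = 1.548611
Iteration 3:
  f(1.548611) = 0.068040
  f'(1.548611) = 4.194589
  x_3 = 1.548611 - 0.068040/4.194589 = 1.532390
Iteration 4:
  f(1.532390) = 0.001218
  f'(1.532390) = 4.044659
  x_4 = 1.532390 - 0.001218/4.044659 = 1.532089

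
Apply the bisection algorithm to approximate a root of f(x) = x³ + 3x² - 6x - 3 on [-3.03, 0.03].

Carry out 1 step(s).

f(x) = x³ + 3x² - 6x - 3
Initial interval: [-3.03, 0.03]

Iteration 1:
  c_1 = (-3.030000 + 0.030000)/2 = -1.500000
  f(c_1) = f(-1.500000) = 9.375000
  f(a) × f(c) ≥ 0, new interval: [-1.500000, 0.030000]

After 1 iteration(s), the approximation is c_1 = -1.500000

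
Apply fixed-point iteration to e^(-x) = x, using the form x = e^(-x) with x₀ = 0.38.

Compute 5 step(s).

Equation: e^(-x) = x
Fixed-point form: x = e^(-x)
x₀ = 0.38

x_1 = g(0.380000) = 0.683861
x_2 = g(0.683861) = 0.504665
x_3 = g(0.504665) = 0.603708
x_4 = g(0.603708) = 0.546780
x_5 = g(0.546780) = 0.578810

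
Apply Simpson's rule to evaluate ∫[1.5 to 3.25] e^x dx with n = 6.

f(x) = e^x
a = 1.5, b = 3.25, n = 6
h = (b - a)/n = 0.291667

Simpson's rule: (h/3)[f(x₀) + 4f(x₁) + 2f(x₂) + ... + f(xₙ)]

x_0 = 1.5000, f(x_0) = 4.481689, coefficient = 1
x_1 = 1.7917, f(x_1) = 5.999443, coefficient = 4
x_2 = 2.0833, f(x_2) = 8.031195, coefficient = 2
x_3 = 2.3750, f(x_3) = 10.751013, coefficient = 4
x_4 = 2.6667, f(x_4) = 14.391916, coefficient = 2
x_5 = 2.9583, f(x_5) = 19.265835, coefficient = 4
x_6 = 3.2500, f(x_6) = 25.790340, coefficient = 1

I ≈ (0.291667/3) × 219.183418 = 21.309499
Exact value: 21.308651
Error: 0.000848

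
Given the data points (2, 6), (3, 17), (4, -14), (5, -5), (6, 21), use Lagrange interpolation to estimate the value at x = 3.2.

Lagrange interpolation formula:
P(x) = Σ yᵢ × Lᵢ(x)
where Lᵢ(x) = Π_{j≠i} (x - xⱼ)/(xᵢ - xⱼ)

L_0(3.2) = (3.2 - 3)/(2 - 3) × (3.2 - 4)/(2 - 4) × (3.2 - 5)/(2 - 5) × (3.2 - 6)/(2 - 6) = -0.033600
L_1(3.2) = (3.2 - 2)/(3 - 2) × (3.2 - 4)/(3 - 4) × (3.2 - 5)/(3 - 5) × (3.2 - 6)/(3 - 6) = 0.806400
L_2(3.2) = (3.2 - 2)/(4 - 2) × (3.2 - 3)/(4 - 3) × (3.2 - 5)/(4 - 5) × (3.2 - 6)/(4 - 6) = 0.302400
L_3(3.2) = (3.2 - 2)/(5 - 2) × (3.2 - 3)/(5 - 3) × (3.2 - 4)/(5 - 4) × (3.2 - 6)/(5 - 6) = -0.089600
L_4(3.2) = (3.2 - 2)/(6 - 2) × (3.2 - 3)/(6 - 3) × (3.2 - 4)/(6 - 4) × (3.2 - 5)/(6 - 5) = 0.014400

P(3.2) = 6×L_0(3.2) + 17×L_1(3.2) + (-14)×L_2(3.2) + (-5)×L_3(3.2) + 21×L_4(3.2)
P(3.2) = 10.024000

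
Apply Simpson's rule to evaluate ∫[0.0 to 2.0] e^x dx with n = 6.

f(x) = e^x
a = 0.0, b = 2.0, n = 6
h = (b - a)/n = 0.333333

Simpson's rule: (h/3)[f(x₀) + 4f(x₁) + 2f(x₂) + ... + f(xₙ)]

x_0 = 0.0000, f(x_0) = 1.000000, coefficient = 1
x_1 = 0.3333, f(x_1) = 1.395612, coefficient = 4
x_2 = 0.6667, f(x_2) = 1.947734, coefficient = 2
x_3 = 1.0000, f(x_3) = 2.718282, coefficient = 4
x_4 = 1.3333, f(x_4) = 3.793668, coefficient = 2
x_5 = 1.6667, f(x_5) = 5.294490, coefficient = 4
x_6 = 2.0000, f(x_6) = 7.389056, coefficient = 1

I ≈ (0.333333/3) × 57.505397 = 6.389489
Exact value: 6.389056
Error: 0.000432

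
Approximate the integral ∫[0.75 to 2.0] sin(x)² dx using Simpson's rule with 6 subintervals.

f(x) = sin(x)²
a = 0.75, b = 2.0, n = 6
h = (b - a)/n = 0.208333

Simpson's rule: (h/3)[f(x₀) + 4f(x₁) + 2f(x₂) + ... + f(xₙ)]

x_0 = 0.7500, f(x_0) = 0.464631, coefficient = 1
x_1 = 0.9583, f(x_1) = 0.669508, coefficient = 4
x_2 = 1.1667, f(x_2) = 0.845379, coefficient = 2
x_3 = 1.3750, f(x_3) = 0.962151, coefficient = 4
x_4 = 1.5833, f(x_4) = 0.999843, coefficient = 2
x_5 = 1.7917, f(x_5) = 0.952004, coefficient = 4
x_6 = 2.0000, f(x_6) = 0.826822, coefficient = 1

I ≈ (0.208333/3) × 15.316551 = 1.063649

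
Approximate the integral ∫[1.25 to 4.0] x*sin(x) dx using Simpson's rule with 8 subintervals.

f(x) = x*sin(x)
a = 1.25, b = 4.0, n = 8
h = (b - a)/n = 0.343750

Simpson's rule: (h/3)[f(x₀) + 4f(x₁) + 2f(x₂) + ... + f(xₙ)]

x_0 = 1.2500, f(x_0) = 1.186231, coefficient = 1
x_1 = 1.5938, f(x_1) = 1.593330, coefficient = 4
x_2 = 1.9375, f(x_2) = 1.808684, coefficient = 2
x_3 = 2.2812, f(x_3) = 1.729338, coefficient = 4
x_4 = 2.6250, f(x_4) = 1.296541, coefficient = 2
x_5 = 2.9688, f(x_5) = 0.510576, coefficient = 4
x_6 = 3.3125, f(x_6) = -0.563379, coefficient = 2
x_7 = 3.6562, f(x_7) = -1.799740, coefficient = 4
x_8 = 4.0000, f(x_8) = -3.027210, coefficient = 1

I ≈ (0.343750/3) × 11.376728 = 1.303583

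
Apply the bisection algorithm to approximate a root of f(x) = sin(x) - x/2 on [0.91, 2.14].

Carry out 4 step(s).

f(x) = sin(x) - x/2
Initial interval: [0.91, 2.14]

Iteration 1:
  c_1 = (0.910000 + 2.140000)/2 = 1.525000
  f(c_1) = f(1.525000) = 0.236452
  f(a) × f(c) ≥ 0, new interval: [1.525000, 2.140000]
Iteration 2:
  c_2 = (1.525000 + 2.140000)/2 = 1.832500
  f(c_2) = f(1.832500) = 0.049701
  f(a) × f(c) ≥ 0, new interval: [1.832500, 2.140000]
Iteration 3:
  c_3 = (1.832500 + 2.140000)/2 = 1.986250
  f(c_3) = f(1.986250) = -0.078192
  f(a) × f(c) < 0, new interval: [1.832500, 1.986250]
Iteration 4:
  c_4 = (1.832500 + 1.986250)/2 = 1.909375
  f(c_4) = f(1.909375) = -0.011460
  f(a) × f(c) < 0, new interval: [1.832500, 1.909375]

After 4 iteration(s), the approximation is c_4 = 1.909375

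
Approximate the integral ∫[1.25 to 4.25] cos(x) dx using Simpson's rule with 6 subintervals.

f(x) = cos(x)
a = 1.25, b = 4.25, n = 6
h = (b - a)/n = 0.500000

Simpson's rule: (h/3)[f(x₀) + 4f(x₁) + 2f(x₂) + ... + f(xₙ)]

x_0 = 1.2500, f(x_0) = 0.315322, coefficient = 1
x_1 = 1.7500, f(x_1) = -0.178246, coefficient = 4
x_2 = 2.2500, f(x_2) = -0.628174, coefficient = 2
x_3 = 2.7500, f(x_3) = -0.924302, coefficient = 4
x_4 = 3.2500, f(x_4) = -0.994130, coefficient = 2
x_5 = 3.7500, f(x_5) = -0.820559, coefficient = 4
x_6 = 4.2500, f(x_6) = -0.446087, coefficient = 1

I ≈ (0.500000/3) × -11.067803 = -1.844634
Exact value: -1.843974
Error: 0.000660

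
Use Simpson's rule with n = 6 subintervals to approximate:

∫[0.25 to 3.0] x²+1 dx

f(x) = x²+1
a = 0.25, b = 3.0, n = 6
h = (b - a)/n = 0.458333

Simpson's rule: (h/3)[f(x₀) + 4f(x₁) + 2f(x₂) + ... + f(xₙ)]

x_0 = 0.2500, f(x_0) = 1.062500, coefficient = 1
x_1 = 0.7083, f(x_1) = 1.501736, coefficient = 4
x_2 = 1.1667, f(x_2) = 2.361111, coefficient = 2
x_3 = 1.6250, f(x_3) = 3.640625, coefficient = 4
x_4 = 2.0833, f(x_4) = 5.340278, coefficient = 2
x_5 = 2.5417, f(x_5) = 7.460069, coefficient = 4
x_6 = 3.0000, f(x_6) = 10.000000, coefficient = 1

I ≈ (0.458333/3) × 76.875000 = 11.744792
Exact value: 11.744792
Error: 0.000000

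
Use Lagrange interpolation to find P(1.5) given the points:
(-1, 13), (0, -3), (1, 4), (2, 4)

Lagrange interpolation formula:
P(x) = Σ yᵢ × Lᵢ(x)
where Lᵢ(x) = Π_{j≠i} (x - xⱼ)/(xᵢ - xⱼ)

L_0(1.5) = (1.5 - 0)/(-1 - 0) × (1.5 - 1)/(-1 - 1) × (1.5 - 2)/(-1 - 2) = 0.062500
L_1(1.5) = (1.5 - (-1))/(0 - (-1)) × (1.5 - 1)/(0 - 1) × (1.5 - 2)/(0 - 2) = -0.312500
L_2(1.5) = (1.5 - (-1))/(1 - (-1)) × (1.5 - 0)/(1 - 0) × (1.5 - 2)/(1 - 2) = 0.937500
L_3(1.5) = (1.5 - (-1))/(2 - (-1)) × (1.5 - 0)/(2 - 0) × (1.5 - 1)/(2 - 1) = 0.312500

P(1.5) = 13×L_0(1.5) + (-3)×L_1(1.5) + 4×L_2(1.5) + 4×L_3(1.5)
P(1.5) = 6.750000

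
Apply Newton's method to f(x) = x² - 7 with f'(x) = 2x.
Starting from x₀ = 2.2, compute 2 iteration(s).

f(x) = x² - 7
f'(x) = 2x
x₀ = 2.2

Newton-Raphson formula: x_{n+1} = x_n - f(x_n)/f'(x_n)

Iteration 1:
  f(2.200000) = -2.160000
  f'(2.200000) = 4.400000
  x_1 = 2.200000 - (-2.160000)/4.400000 = 2.690909
Iteration 2:
  f(2.690909) = 0.240992
  f'(2.690909) = 5.381818
  x_2 = 2.690909 - 0.240992/5.381818 = 2.646130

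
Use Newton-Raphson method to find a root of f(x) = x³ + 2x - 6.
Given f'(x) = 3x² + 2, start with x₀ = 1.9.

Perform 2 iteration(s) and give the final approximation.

f(x) = x³ + 2x - 6
f'(x) = 3x² + 2
x₀ = 1.9

Newton-Raphson formula: x_{n+1} = x_n - f(x_n)/f'(x_n)

Iteration 1:
  f(1.900000) = 4.659000
  f'(1.900000) = 12.830000
  x_1 = 1.900000 - 4.659000/12.830000 = 1.536867
Iteration 2:
  f(1.536867) = 0.703750
  f'(1.536867) = 9.085878
  x_2 = 1.536867 - 0.703750/9.085878 = 1.459411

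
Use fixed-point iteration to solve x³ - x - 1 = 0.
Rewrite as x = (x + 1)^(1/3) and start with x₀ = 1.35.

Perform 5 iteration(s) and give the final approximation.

Equation: x³ - x - 1 = 0
Fixed-point form: x = (x + 1)^(1/3)
x₀ = 1.35

x_1 = g(1.350000) = 1.329503
x_2 = g(1.329503) = 1.325626
x_3 = g(1.325626) = 1.324890
x_4 = g(1.324890) = 1.324751
x_5 = g(1.324751) = 1.324724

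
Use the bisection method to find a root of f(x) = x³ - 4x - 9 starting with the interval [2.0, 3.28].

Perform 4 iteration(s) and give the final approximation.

f(x) = x³ - 4x - 9
Initial interval: [2.0, 3.28]

Iteration 1:
  c_1 = (2.000000 + 3.280000)/2 = 2.640000
  f(c_1) = f(2.640000) = -1.160256
  f(a) × f(c) ≥ 0, new interval: [2.640000, 3.280000]
Iteration 2:
  c_2 = (2.640000 + 3.280000)/2 = 2.960000
  f(c_2) = f(2.960000) = 5.094336
  f(a) × f(c) < 0, new interval: [2.640000, 2.960000]
Iteration 3:
  c_3 = (2.640000 + 2.960000)/2 = 2.800000
  f(c_3) = f(2.800000) = 1.752000
  f(a) × f(c) < 0, new interval: [2.640000, 2.800000]
Iteration 4:
  c_4 = (2.640000 + 2.800000)/2 = 2.720000
  f(c_4) = f(2.720000) = 0.243648
  f(a) × f(c) < 0, new interval: [2.640000, 2.720000]

After 4 iteration(s), the approximation is c_4 = 2.720000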